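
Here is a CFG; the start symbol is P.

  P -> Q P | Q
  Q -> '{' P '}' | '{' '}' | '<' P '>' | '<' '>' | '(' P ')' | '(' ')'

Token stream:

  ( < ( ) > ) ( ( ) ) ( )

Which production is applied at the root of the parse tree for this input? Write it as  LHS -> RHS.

P -> Q P

[P [Q ( [P [Q < [P [Q ( )]] >]] )] [P [Q ( [P [Q ( )]] )] [P [Q ( )]]]]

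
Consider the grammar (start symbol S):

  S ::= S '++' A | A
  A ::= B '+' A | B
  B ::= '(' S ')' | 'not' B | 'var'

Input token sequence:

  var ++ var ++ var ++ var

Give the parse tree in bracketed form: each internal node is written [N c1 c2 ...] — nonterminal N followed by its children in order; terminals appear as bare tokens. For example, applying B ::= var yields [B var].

S
S ++ A
S ++ A ++ A
S ++ A ++ A ++ A
A ++ A ++ A ++ A
B ++ A ++ A ++ A
var ++ A ++ A ++ A
var ++ B ++ A ++ A
var ++ var ++ A ++ A
var ++ var ++ B ++ A
var ++ var ++ var ++ A
var ++ var ++ var ++ B
var ++ var ++ var ++ var

[S [S [S [S [A [B var]]] ++ [A [B var]]] ++ [A [B var]]] ++ [A [B var]]]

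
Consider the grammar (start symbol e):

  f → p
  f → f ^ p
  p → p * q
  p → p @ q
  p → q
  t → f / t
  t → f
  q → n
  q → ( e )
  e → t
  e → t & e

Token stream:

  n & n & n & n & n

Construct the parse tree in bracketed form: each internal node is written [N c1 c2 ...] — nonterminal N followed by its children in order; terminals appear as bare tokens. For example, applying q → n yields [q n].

[e [t [f [p [q n]]]] & [e [t [f [p [q n]]]] & [e [t [f [p [q n]]]] & [e [t [f [p [q n]]]] & [e [t [f [p [q n]]]]]]]]]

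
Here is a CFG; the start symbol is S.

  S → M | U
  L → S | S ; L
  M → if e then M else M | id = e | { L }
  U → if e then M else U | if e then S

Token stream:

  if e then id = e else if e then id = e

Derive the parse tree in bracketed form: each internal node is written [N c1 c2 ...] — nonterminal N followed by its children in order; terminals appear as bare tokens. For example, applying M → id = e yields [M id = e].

[S [U if e then [M id = e] else [U if e then [S [M id = e]]]]]

S
U
if e then M else U
if e then id = e else U
if e then id = e else if e then S
if e then id = e else if e then M
if e then id = e else if e then id = e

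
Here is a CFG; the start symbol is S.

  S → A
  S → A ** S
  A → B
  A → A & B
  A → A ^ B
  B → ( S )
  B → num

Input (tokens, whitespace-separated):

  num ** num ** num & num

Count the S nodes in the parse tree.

3

[S [A [B num]] ** [S [A [B num]] ** [S [A [A [B num]] & [B num]]]]]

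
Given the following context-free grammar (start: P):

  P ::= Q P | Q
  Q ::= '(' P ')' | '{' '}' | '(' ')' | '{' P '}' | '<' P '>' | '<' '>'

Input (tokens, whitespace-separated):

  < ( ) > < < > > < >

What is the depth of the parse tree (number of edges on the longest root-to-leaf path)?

5

[P [Q < [P [Q ( )]] >] [P [Q < [P [Q < >]] >] [P [Q < >]]]]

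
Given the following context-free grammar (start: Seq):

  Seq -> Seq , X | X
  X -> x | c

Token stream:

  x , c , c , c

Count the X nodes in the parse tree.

4

[Seq [Seq [Seq [Seq [X x]] , [X c]] , [X c]] , [X c]]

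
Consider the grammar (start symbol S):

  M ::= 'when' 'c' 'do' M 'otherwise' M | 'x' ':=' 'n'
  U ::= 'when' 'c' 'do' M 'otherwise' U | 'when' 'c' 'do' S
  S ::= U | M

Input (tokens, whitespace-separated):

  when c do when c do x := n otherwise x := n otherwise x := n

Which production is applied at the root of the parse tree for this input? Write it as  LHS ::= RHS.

[S [M when c do [M when c do [M x := n] otherwise [M x := n]] otherwise [M x := n]]]

S ::= M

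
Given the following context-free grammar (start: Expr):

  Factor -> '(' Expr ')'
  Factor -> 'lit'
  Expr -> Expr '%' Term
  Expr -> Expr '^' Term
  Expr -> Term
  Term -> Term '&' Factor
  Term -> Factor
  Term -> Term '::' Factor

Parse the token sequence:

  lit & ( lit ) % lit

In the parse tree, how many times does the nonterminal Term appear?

4

[Expr [Expr [Term [Term [Factor lit]] & [Factor ( [Expr [Term [Factor lit]]] )]]] % [Term [Factor lit]]]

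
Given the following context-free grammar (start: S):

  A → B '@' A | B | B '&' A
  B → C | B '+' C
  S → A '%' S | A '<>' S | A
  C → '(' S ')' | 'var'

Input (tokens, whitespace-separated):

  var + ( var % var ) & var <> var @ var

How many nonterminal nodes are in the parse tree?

[S [A [B [B [C var]] + [C ( [S [A [B [C var]]] % [S [A [B [C var]]]]] )]] & [A [B [C var]]]] <> [S [A [B [C var]] @ [A [B [C var]]]]]]

24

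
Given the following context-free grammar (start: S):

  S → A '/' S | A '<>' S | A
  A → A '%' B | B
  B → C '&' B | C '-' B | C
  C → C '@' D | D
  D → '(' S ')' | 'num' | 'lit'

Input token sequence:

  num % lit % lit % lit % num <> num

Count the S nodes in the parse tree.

2

[S [A [A [A [A [A [B [C [D num]]]] % [B [C [D lit]]]] % [B [C [D lit]]]] % [B [C [D lit]]]] % [B [C [D num]]]] <> [S [A [B [C [D num]]]]]]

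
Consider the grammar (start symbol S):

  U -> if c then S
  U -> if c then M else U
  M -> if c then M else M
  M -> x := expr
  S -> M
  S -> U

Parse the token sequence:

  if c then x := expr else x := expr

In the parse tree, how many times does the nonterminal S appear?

[S [M if c then [M x := expr] else [M x := expr]]]

1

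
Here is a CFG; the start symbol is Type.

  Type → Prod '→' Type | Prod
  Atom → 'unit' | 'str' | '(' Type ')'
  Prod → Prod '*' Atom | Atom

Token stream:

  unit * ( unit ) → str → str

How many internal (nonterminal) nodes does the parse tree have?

14

[Type [Prod [Prod [Atom unit]] * [Atom ( [Type [Prod [Atom unit]]] )]] → [Type [Prod [Atom str]] → [Type [Prod [Atom str]]]]]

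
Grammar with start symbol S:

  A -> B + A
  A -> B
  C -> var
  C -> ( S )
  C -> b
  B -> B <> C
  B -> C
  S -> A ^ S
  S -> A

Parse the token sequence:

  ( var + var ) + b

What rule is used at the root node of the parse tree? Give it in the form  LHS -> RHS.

S -> A

[S [A [B [C ( [S [A [B [C var]] + [A [B [C var]]]]] )]] + [A [B [C b]]]]]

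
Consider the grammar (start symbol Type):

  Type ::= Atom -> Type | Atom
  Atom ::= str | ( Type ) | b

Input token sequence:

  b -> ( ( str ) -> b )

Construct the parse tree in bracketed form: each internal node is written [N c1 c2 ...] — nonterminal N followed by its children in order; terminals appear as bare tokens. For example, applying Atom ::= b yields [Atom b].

[Type [Atom b] -> [Type [Atom ( [Type [Atom ( [Type [Atom str]] )] -> [Type [Atom b]]] )]]]

Type
Atom -> Type
b -> Type
b -> Atom
b -> ( Type )
b -> ( Atom -> Type )
b -> ( ( Type ) -> Type )
b -> ( ( Atom ) -> Type )
b -> ( ( str ) -> Type )
b -> ( ( str ) -> Atom )
b -> ( ( str ) -> b )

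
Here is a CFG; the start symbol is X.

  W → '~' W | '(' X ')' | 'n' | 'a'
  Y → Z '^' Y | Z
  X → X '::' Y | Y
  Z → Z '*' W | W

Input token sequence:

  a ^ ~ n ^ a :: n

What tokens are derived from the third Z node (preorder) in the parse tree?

[X [X [Y [Z [W a]] ^ [Y [Z [W ~ [W n]]] ^ [Y [Z [W a]]]]]] :: [Y [Z [W n]]]]

a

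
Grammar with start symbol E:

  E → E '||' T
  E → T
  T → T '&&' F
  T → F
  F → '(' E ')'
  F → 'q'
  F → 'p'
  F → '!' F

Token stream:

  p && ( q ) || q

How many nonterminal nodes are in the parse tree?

11

[E [E [T [T [F p]] && [F ( [E [T [F q]]] )]]] || [T [F q]]]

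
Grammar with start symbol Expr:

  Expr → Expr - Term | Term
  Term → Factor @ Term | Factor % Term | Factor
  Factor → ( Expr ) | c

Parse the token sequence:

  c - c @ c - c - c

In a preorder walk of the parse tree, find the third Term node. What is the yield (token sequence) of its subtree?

[Expr [Expr [Expr [Expr [Term [Factor c]]] - [Term [Factor c] @ [Term [Factor c]]]] - [Term [Factor c]]] - [Term [Factor c]]]

c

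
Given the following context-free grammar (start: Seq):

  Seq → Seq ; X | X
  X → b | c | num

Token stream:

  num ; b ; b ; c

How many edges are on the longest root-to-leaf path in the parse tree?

5

[Seq [Seq [Seq [Seq [X num]] ; [X b]] ; [X b]] ; [X c]]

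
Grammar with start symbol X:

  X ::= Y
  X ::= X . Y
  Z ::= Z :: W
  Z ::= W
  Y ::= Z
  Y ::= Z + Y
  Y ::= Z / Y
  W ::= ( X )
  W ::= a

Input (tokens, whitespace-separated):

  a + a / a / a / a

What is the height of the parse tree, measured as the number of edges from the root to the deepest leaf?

8

[X [Y [Z [W a]] + [Y [Z [W a]] / [Y [Z [W a]] / [Y [Z [W a]] / [Y [Z [W a]]]]]]]]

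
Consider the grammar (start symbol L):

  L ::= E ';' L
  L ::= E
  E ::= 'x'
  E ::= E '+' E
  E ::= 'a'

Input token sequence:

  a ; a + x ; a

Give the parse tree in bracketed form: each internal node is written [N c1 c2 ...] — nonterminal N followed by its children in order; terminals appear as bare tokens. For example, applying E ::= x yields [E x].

[L [E a] ; [L [E [E a] + [E x]] ; [L [E a]]]]

L
E ; L
a ; L
a ; E ; L
a ; E + E ; L
a ; a + E ; L
a ; a + x ; L
a ; a + x ; E
a ; a + x ; a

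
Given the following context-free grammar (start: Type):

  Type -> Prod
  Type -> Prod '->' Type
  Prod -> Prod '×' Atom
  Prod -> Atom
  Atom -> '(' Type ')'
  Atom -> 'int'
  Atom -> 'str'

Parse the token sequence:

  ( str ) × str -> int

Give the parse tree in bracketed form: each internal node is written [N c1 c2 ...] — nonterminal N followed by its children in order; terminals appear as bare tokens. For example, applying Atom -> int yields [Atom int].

[Type [Prod [Prod [Atom ( [Type [Prod [Atom str]]] )]] × [Atom str]] -> [Type [Prod [Atom int]]]]

Type
Prod -> Type
Prod × Atom -> Type
Atom × Atom -> Type
( Type ) × Atom -> Type
( Prod ) × Atom -> Type
( Atom ) × Atom -> Type
( str ) × Atom -> Type
( str ) × str -> Type
( str ) × str -> Prod
( str ) × str -> Atom
( str ) × str -> int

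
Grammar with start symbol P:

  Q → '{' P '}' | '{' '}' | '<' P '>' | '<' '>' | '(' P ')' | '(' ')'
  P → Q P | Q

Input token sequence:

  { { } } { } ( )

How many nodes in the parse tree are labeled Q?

[P [Q { [P [Q { }]] }] [P [Q { }] [P [Q ( )]]]]

4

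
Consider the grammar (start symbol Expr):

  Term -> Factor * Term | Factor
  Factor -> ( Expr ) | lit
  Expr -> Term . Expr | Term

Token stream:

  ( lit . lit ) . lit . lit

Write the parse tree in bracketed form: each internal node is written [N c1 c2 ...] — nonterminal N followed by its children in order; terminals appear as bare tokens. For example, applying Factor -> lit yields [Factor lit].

[Expr [Term [Factor ( [Expr [Term [Factor lit]] . [Expr [Term [Factor lit]]]] )]] . [Expr [Term [Factor lit]] . [Expr [Term [Factor lit]]]]]

Expr
Term . Expr
Factor . Expr
( Expr ) . Expr
( Term . Expr ) . Expr
( Factor . Expr ) . Expr
( lit . Expr ) . Expr
( lit . Term ) . Expr
( lit . Factor ) . Expr
( lit . lit ) . Expr
( lit . lit ) . Term . Expr
( lit . lit ) . Factor . Expr
( lit . lit ) . lit . Expr
( lit . lit ) . lit . Term
( lit . lit ) . lit . Factor
( lit . lit ) . lit . lit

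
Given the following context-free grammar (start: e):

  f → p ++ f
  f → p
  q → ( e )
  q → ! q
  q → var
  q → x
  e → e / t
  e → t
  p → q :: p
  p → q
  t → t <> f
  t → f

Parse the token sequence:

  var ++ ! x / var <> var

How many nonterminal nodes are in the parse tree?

18

[e [e [t [f [p [q var]] ++ [f [p [q ! [q x]]]]]]] / [t [t [f [p [q var]]]] <> [f [p [q var]]]]]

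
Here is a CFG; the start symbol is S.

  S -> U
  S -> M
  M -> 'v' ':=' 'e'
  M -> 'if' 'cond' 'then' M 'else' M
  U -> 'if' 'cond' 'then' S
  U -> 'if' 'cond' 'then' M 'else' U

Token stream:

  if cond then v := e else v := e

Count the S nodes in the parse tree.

1

[S [M if cond then [M v := e] else [M v := e]]]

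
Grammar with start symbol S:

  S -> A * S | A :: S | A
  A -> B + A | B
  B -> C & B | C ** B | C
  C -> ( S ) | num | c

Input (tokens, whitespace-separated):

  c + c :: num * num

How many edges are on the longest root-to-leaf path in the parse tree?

6

[S [A [B [C c]] + [A [B [C c]]]] :: [S [A [B [C num]]] * [S [A [B [C num]]]]]]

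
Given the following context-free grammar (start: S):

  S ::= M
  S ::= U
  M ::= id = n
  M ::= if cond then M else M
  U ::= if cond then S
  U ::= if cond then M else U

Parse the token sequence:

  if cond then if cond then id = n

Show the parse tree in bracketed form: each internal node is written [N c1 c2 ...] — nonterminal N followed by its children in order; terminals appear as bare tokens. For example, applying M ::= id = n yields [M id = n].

S
U
if cond then S
if cond then U
if cond then if cond then S
if cond then if cond then M
if cond then if cond then id = n

[S [U if cond then [S [U if cond then [S [M id = n]]]]]]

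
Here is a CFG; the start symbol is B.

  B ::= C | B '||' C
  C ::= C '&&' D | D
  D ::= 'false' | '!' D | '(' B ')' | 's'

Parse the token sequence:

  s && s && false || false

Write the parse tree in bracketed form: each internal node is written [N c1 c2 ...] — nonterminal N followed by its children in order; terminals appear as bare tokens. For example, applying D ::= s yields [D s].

[B [B [C [C [C [D s]] && [D s]] && [D false]]] || [C [D false]]]

B
B || C
C || C
C && D || C
C && D && D || C
D && D && D || C
s && D && D || C
s && s && D || C
s && s && false || C
s && s && false || D
s && s && false || false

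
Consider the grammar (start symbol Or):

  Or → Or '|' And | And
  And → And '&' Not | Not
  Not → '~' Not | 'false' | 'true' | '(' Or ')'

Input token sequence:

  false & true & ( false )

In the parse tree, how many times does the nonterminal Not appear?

4

[Or [And [And [And [Not false]] & [Not true]] & [Not ( [Or [And [Not false]]] )]]]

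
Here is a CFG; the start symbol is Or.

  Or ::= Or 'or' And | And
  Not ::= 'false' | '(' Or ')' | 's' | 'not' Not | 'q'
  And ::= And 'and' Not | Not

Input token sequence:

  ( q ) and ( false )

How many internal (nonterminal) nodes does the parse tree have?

11

[Or [And [And [Not ( [Or [And [Not q]]] )]] and [Not ( [Or [And [Not false]]] )]]]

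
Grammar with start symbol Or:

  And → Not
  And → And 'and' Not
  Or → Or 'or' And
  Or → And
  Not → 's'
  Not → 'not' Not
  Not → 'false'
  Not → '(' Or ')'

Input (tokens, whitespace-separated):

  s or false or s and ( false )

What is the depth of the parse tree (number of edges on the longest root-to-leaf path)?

6

[Or [Or [Or [And [Not s]]] or [And [Not false]]] or [And [And [Not s]] and [Not ( [Or [And [Not false]]] )]]]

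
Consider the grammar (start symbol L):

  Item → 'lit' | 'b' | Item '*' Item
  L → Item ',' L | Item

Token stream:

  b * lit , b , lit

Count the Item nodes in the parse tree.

5

[L [Item [Item b] * [Item lit]] , [L [Item b] , [L [Item lit]]]]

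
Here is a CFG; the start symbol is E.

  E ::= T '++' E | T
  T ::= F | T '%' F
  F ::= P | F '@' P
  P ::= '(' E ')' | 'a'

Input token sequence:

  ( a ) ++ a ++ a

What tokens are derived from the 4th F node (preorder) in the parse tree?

a

[E [T [F [P ( [E [T [F [P a]]]] )]]] ++ [E [T [F [P a]]] ++ [E [T [F [P a]]]]]]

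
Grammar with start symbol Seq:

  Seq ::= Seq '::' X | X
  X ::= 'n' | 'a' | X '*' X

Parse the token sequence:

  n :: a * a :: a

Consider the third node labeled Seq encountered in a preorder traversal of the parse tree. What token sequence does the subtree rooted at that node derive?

[Seq [Seq [Seq [X n]] :: [X [X a] * [X a]]] :: [X a]]

n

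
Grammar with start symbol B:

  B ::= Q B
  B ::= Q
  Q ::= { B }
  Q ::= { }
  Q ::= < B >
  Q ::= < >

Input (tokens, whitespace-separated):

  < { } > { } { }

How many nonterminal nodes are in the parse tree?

[B [Q < [B [Q { }]] >] [B [Q { }] [B [Q { }]]]]

8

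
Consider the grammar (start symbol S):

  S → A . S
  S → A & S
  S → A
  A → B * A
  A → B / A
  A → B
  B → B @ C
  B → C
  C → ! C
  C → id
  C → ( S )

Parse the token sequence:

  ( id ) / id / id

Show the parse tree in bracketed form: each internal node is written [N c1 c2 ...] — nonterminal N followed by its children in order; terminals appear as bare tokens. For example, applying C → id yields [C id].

[S [A [B [C ( [S [A [B [C id]]]] )]] / [A [B [C id]] / [A [B [C id]]]]]]

S
A
B / A
C / A
( S ) / A
( A ) / A
( B ) / A
( C ) / A
( id ) / A
( id ) / B / A
( id ) / C / A
( id ) / id / A
( id ) / id / B
( id ) / id / C
( id ) / id / id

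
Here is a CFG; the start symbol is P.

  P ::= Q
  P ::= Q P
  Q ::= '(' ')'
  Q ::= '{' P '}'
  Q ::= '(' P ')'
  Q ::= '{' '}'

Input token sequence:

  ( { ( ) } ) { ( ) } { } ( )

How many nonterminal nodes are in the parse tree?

[P [Q ( [P [Q { [P [Q ( )]] }]] )] [P [Q { [P [Q ( )]] }] [P [Q { }] [P [Q ( )]]]]]

14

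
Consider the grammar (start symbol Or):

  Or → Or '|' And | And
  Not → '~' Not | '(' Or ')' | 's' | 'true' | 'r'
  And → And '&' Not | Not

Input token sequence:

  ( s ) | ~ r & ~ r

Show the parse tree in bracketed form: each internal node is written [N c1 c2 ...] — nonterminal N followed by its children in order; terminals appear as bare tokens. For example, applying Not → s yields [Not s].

Or
Or | And
And | And
Not | And
( Or ) | And
( And ) | And
( Not ) | And
( s ) | And
( s ) | And & Not
( s ) | Not & Not
( s ) | ~ Not & Not
( s ) | ~ r & Not
( s ) | ~ r & ~ Not
( s ) | ~ r & ~ r

[Or [Or [And [Not ( [Or [And [Not s]]] )]]] | [And [And [Not ~ [Not r]]] & [Not ~ [Not r]]]]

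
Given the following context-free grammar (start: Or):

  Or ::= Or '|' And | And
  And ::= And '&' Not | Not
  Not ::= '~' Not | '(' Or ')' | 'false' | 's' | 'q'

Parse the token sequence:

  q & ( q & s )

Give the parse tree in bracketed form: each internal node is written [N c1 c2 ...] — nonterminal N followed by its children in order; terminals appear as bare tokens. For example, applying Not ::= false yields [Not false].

Or
And
And & Not
Not & Not
q & Not
q & ( Or )
q & ( And )
q & ( And & Not )
q & ( Not & Not )
q & ( q & Not )
q & ( q & s )

[Or [And [And [Not q]] & [Not ( [Or [And [And [Not q]] & [Not s]]] )]]]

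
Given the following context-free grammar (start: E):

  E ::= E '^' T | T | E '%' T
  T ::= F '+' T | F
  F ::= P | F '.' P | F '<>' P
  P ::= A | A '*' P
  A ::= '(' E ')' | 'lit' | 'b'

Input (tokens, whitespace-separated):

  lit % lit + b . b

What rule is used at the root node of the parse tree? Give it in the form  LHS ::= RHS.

[E [E [T [F [P [A lit]]]]] % [T [F [P [A lit]]] + [T [F [F [P [A b]]] . [P [A b]]]]]]

E ::= E '%' T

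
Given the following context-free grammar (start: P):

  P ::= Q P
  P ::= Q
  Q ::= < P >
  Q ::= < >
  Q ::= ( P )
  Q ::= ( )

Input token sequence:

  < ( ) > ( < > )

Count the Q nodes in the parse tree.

[P [Q < [P [Q ( )]] >] [P [Q ( [P [Q < >]] )]]]

4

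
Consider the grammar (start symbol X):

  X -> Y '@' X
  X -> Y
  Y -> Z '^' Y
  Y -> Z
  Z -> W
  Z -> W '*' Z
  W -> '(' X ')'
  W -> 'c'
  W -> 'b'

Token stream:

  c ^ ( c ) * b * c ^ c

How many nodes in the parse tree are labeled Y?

[X [Y [Z [W c]] ^ [Y [Z [W ( [X [Y [Z [W c]]]] )] * [Z [W b] * [Z [W c]]]] ^ [Y [Z [W c]]]]]]

4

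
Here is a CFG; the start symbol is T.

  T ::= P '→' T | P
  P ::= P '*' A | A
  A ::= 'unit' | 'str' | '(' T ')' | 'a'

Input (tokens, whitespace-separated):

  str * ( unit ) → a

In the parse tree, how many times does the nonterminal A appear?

[T [P [P [A str]] * [A ( [T [P [A unit]]] )]] → [T [P [A a]]]]

4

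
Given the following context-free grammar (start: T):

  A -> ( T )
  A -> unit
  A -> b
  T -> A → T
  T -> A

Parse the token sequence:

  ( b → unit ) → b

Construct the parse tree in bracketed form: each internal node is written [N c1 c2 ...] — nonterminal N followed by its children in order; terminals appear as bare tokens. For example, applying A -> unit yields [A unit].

T
A → T
( T ) → T
( A → T ) → T
( b → T ) → T
( b → A ) → T
( b → unit ) → T
( b → unit ) → A
( b → unit ) → b

[T [A ( [T [A b] → [T [A unit]]] )] → [T [A b]]]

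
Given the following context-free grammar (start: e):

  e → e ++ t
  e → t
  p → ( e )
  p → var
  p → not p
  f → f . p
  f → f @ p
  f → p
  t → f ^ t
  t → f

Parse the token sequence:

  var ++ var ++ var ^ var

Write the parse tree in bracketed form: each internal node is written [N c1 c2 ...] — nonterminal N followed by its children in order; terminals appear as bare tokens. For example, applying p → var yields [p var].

e
e ++ t
e ++ t ++ t
t ++ t ++ t
f ++ t ++ t
p ++ t ++ t
var ++ t ++ t
var ++ f ++ t
var ++ p ++ t
var ++ var ++ t
var ++ var ++ f ^ t
var ++ var ++ p ^ t
var ++ var ++ var ^ t
var ++ var ++ var ^ f
var ++ var ++ var ^ p
var ++ var ++ var ^ var

[e [e [e [t [f [p var]]]] ++ [t [f [p var]]]] ++ [t [f [p var]] ^ [t [f [p var]]]]]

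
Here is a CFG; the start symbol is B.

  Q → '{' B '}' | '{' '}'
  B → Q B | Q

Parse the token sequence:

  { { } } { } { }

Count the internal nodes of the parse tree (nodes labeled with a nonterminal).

8

[B [Q { [B [Q { }]] }] [B [Q { }] [B [Q { }]]]]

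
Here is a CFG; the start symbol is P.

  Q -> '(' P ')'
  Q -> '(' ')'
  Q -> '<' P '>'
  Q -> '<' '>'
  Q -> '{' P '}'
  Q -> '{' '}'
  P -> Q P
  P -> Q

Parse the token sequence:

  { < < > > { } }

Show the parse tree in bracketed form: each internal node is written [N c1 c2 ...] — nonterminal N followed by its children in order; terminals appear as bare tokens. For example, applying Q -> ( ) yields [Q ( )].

[P [Q { [P [Q < [P [Q < >]] >] [P [Q { }]]] }]]

P
Q
{ P }
{ Q P }
{ < P > P }
{ < Q > P }
{ < < > > P }
{ < < > > Q }
{ < < > > { } }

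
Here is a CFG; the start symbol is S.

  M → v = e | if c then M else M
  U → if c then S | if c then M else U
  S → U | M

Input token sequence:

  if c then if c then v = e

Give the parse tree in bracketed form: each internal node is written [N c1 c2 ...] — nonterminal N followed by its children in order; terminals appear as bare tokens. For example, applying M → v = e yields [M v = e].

S
U
if c then S
if c then U
if c then if c then S
if c then if c then M
if c then if c then v = e

[S [U if c then [S [U if c then [S [M v = e]]]]]]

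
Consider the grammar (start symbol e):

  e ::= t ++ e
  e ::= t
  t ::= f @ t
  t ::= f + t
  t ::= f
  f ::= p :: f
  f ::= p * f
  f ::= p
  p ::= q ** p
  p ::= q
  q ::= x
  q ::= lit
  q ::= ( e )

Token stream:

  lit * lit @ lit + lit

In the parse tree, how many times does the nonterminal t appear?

3

[e [t [f [p [q lit]] * [f [p [q lit]]]] @ [t [f [p [q lit]]] + [t [f [p [q lit]]]]]]]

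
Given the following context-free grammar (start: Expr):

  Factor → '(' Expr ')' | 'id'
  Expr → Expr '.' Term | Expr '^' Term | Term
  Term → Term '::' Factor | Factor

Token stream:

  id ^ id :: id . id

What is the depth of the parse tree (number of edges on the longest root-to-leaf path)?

5

[Expr [Expr [Expr [Term [Factor id]]] ^ [Term [Term [Factor id]] :: [Factor id]]] . [Term [Factor id]]]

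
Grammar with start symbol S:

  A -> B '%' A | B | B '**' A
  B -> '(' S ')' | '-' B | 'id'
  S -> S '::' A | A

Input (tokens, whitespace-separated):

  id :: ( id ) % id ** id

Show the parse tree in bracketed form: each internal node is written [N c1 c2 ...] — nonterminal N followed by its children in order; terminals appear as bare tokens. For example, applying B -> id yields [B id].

S
S :: A
A :: A
B :: A
id :: A
id :: B % A
id :: ( S ) % A
id :: ( A ) % A
id :: ( B ) % A
id :: ( id ) % A
id :: ( id ) % B ** A
id :: ( id ) % id ** A
id :: ( id ) % id ** B
id :: ( id ) % id ** id

[S [S [A [B id]]] :: [A [B ( [S [A [B id]]] )] % [A [B id] ** [A [B id]]]]]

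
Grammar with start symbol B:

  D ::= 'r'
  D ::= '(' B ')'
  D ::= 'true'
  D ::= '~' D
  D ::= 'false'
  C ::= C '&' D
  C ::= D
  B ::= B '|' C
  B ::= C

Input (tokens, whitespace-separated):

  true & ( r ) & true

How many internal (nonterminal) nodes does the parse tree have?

[B [C [C [C [D true]] & [D ( [B [C [D r]]] )]] & [D true]]]

10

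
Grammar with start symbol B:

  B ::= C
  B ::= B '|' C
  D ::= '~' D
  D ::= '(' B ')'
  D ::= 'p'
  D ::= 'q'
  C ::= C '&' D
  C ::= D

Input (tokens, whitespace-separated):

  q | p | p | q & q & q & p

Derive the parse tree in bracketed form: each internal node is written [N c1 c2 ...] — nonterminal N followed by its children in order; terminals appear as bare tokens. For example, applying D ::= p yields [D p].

[B [B [B [B [C [D q]]] | [C [D p]]] | [C [D p]]] | [C [C [C [C [D q]] & [D q]] & [D q]] & [D p]]]

B
B | C
B | C | C
B | C | C | C
C | C | C | C
D | C | C | C
q | C | C | C
q | D | C | C
q | p | C | C
q | p | D | C
q | p | p | C
q | p | p | C & D
q | p | p | C & D & D
q | p | p | C & D & D & D
q | p | p | D & D & D & D
q | p | p | q & D & D & D
q | p | p | q & q & D & D
q | p | p | q & q & q & D
q | p | p | q & q & q & p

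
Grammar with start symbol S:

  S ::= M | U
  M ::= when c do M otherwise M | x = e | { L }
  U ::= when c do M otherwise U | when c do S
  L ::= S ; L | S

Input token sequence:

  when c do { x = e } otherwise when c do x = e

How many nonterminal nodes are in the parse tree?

9

[S [U when c do [M { [L [S [M x = e]]] }] otherwise [U when c do [S [M x = e]]]]]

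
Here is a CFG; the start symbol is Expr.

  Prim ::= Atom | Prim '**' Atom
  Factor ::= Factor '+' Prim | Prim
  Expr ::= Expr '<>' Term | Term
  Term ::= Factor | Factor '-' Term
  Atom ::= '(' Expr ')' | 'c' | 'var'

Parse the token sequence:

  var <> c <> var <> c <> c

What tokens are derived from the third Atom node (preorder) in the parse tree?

var

[Expr [Expr [Expr [Expr [Expr [Term [Factor [Prim [Atom var]]]]] <> [Term [Factor [Prim [Atom c]]]]] <> [Term [Factor [Prim [Atom var]]]]] <> [Term [Factor [Prim [Atom c]]]]] <> [Term [Factor [Prim [Atom c]]]]]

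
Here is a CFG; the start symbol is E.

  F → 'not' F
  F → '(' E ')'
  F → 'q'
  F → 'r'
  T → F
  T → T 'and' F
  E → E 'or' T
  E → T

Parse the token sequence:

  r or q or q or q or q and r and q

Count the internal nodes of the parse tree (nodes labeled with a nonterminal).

19

[E [E [E [E [E [T [F r]]] or [T [F q]]] or [T [F q]]] or [T [F q]]] or [T [T [T [F q]] and [F r]] and [F q]]]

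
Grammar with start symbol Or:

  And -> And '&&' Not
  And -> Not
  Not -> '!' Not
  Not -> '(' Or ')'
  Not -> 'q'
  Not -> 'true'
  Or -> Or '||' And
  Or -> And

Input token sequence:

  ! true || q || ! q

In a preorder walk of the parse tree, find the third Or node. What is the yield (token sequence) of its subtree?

! true

[Or [Or [Or [And [Not ! [Not true]]]] || [And [Not q]]] || [And [Not ! [Not q]]]]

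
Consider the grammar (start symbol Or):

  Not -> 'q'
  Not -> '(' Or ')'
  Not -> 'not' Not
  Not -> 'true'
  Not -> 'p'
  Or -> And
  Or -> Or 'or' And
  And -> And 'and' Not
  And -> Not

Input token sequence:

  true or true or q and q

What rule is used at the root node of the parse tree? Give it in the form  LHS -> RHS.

Or -> Or 'or' And

[Or [Or [Or [And [Not true]]] or [And [Not true]]] or [And [And [Not q]] and [Not q]]]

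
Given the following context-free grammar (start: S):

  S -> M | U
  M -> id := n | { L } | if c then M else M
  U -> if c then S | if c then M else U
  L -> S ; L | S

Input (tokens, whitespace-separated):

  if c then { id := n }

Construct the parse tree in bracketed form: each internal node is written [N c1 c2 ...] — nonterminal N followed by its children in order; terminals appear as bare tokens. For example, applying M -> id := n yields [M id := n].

[S [U if c then [S [M { [L [S [M id := n]]] }]]]]

S
U
if c then S
if c then M
if c then { L }
if c then { S }
if c then { M }
if c then { id := n }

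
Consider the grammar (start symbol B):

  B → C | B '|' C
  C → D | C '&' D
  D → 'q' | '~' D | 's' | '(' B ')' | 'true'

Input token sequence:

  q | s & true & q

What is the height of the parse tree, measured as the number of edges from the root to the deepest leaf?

5

[B [B [C [D q]]] | [C [C [C [D s]] & [D true]] & [D q]]]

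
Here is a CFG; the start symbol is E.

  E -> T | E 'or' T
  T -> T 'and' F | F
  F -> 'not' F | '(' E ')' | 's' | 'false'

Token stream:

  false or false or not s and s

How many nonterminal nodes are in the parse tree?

[E [E [E [T [F false]]] or [T [F false]]] or [T [T [F not [F s]]] and [F s]]]

12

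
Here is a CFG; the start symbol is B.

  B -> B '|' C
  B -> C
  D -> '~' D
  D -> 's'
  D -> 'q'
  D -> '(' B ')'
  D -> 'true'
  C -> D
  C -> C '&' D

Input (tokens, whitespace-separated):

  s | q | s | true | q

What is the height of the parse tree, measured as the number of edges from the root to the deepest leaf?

[B [B [B [B [B [C [D s]]] | [C [D q]]] | [C [D s]]] | [C [D true]]] | [C [D q]]]

7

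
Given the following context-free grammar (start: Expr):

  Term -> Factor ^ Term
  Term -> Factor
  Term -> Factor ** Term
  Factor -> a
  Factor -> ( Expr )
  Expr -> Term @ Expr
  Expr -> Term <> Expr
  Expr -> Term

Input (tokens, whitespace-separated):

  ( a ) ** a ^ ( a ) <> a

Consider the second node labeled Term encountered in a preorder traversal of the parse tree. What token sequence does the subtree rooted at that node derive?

[Expr [Term [Factor ( [Expr [Term [Factor a]]] )] ** [Term [Factor a] ^ [Term [Factor ( [Expr [Term [Factor a]]] )]]]] <> [Expr [Term [Factor a]]]]

a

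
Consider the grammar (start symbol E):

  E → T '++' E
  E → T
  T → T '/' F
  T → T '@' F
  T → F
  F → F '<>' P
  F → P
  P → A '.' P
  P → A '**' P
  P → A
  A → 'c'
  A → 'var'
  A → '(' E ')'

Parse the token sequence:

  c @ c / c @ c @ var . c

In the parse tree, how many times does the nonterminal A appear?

[E [T [T [T [T [T [F [P [A c]]]] @ [F [P [A c]]]] / [F [P [A c]]]] @ [F [P [A c]]]] @ [F [P [A var] . [P [A c]]]]]]

6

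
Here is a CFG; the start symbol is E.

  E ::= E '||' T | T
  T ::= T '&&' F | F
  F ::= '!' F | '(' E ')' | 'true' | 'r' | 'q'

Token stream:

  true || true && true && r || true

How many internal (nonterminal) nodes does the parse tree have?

[E [E [E [T [F true]]] || [T [T [T [F true]] && [F true]] && [F r]]] || [T [F true]]]

13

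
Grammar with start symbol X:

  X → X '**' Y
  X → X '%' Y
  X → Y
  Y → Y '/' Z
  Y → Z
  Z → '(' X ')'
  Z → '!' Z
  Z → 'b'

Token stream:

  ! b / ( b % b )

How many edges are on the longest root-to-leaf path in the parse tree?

7

[X [Y [Y [Z ! [Z b]]] / [Z ( [X [X [Y [Z b]]] % [Y [Z b]]] )]]]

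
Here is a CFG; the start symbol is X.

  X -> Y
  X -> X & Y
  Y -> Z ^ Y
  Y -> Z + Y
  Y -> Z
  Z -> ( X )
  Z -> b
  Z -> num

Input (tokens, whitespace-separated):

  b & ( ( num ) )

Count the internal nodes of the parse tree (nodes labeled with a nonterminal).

12

[X [X [Y [Z b]]] & [Y [Z ( [X [Y [Z ( [X [Y [Z num]]] )]]] )]]]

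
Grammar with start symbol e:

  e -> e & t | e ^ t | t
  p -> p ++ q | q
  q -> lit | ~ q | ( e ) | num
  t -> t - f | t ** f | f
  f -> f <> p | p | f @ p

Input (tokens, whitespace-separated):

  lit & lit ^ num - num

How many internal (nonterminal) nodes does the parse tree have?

[e [e [e [t [f [p [q lit]]]]] & [t [f [p [q lit]]]]] ^ [t [t [f [p [q num]]]] - [f [p [q num]]]]]

19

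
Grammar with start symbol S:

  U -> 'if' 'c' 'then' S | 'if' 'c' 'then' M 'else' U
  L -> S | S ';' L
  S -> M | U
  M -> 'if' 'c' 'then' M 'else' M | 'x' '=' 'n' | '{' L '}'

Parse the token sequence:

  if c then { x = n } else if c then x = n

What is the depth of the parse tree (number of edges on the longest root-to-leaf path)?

[S [U if c then [M { [L [S [M x = n]]] }] else [U if c then [S [M x = n]]]]]

6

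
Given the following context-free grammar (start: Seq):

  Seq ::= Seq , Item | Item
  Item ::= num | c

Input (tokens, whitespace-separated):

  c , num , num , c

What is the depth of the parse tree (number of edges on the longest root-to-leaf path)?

5

[Seq [Seq [Seq [Seq [Item c]] , [Item num]] , [Item num]] , [Item c]]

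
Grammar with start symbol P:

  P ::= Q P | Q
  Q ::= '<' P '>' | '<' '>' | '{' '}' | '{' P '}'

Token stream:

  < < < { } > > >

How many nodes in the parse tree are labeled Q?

[P [Q < [P [Q < [P [Q < [P [Q { }]] >]] >]] >]]

4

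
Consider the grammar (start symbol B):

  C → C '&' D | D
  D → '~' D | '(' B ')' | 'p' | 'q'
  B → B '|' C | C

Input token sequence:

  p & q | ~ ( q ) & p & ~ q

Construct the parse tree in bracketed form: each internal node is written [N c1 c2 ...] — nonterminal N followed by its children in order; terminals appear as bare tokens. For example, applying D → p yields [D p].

B
B | C
C | C
C & D | C
D & D | C
p & D | C
p & q | C
p & q | C & D
p & q | C & D & D
p & q | D & D & D
p & q | ~ D & D & D
p & q | ~ ( B ) & D & D
p & q | ~ ( C ) & D & D
p & q | ~ ( D ) & D & D
p & q | ~ ( q ) & D & D
p & q | ~ ( q ) & p & D
p & q | ~ ( q ) & p & ~ D
p & q | ~ ( q ) & p & ~ q

[B [B [C [C [D p]] & [D q]]] | [C [C [C [D ~ [D ( [B [C [D q]]] )]]] & [D p]] & [D ~ [D q]]]]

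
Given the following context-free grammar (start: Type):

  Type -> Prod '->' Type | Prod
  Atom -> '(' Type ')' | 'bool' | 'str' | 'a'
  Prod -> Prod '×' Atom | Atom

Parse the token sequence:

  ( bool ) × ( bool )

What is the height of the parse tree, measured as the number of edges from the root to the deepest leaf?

7

[Type [Prod [Prod [Atom ( [Type [Prod [Atom bool]]] )]] × [Atom ( [Type [Prod [Atom bool]]] )]]]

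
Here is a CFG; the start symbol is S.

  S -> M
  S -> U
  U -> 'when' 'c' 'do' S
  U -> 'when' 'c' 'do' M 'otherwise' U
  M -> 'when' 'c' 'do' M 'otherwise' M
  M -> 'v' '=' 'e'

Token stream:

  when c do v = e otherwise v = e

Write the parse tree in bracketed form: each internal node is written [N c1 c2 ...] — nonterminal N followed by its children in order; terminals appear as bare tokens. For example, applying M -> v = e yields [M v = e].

[S [M when c do [M v = e] otherwise [M v = e]]]

S
M
when c do M otherwise M
when c do v = e otherwise M
when c do v = e otherwise v = e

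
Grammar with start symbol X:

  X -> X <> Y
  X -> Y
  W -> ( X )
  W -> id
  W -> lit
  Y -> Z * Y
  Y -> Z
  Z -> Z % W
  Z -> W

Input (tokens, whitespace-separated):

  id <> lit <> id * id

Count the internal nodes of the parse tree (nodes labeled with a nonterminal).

15

[X [X [X [Y [Z [W id]]]] <> [Y [Z [W lit]]]] <> [Y [Z [W id]] * [Y [Z [W id]]]]]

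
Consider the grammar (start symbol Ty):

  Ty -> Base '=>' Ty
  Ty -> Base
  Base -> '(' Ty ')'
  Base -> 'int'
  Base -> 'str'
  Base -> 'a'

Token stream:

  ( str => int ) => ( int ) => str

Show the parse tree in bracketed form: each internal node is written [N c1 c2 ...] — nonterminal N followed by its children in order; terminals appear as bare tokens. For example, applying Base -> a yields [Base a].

[Ty [Base ( [Ty [Base str] => [Ty [Base int]]] )] => [Ty [Base ( [Ty [Base int]] )] => [Ty [Base str]]]]

Ty
Base => Ty
( Ty ) => Ty
( Base => Ty ) => Ty
( str => Ty ) => Ty
( str => Base ) => Ty
( str => int ) => Ty
( str => int ) => Base => Ty
( str => int ) => ( Ty ) => Ty
( str => int ) => ( Base ) => Ty
( str => int ) => ( int ) => Ty
( str => int ) => ( int ) => Base
( str => int ) => ( int ) => str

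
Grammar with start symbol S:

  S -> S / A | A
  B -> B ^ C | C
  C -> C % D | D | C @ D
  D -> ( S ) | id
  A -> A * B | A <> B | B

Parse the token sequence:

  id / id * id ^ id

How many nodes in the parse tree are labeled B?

[S [S [A [B [C [D id]]]]] / [A [A [B [C [D id]]]] * [B [B [C [D id]]] ^ [C [D id]]]]]

4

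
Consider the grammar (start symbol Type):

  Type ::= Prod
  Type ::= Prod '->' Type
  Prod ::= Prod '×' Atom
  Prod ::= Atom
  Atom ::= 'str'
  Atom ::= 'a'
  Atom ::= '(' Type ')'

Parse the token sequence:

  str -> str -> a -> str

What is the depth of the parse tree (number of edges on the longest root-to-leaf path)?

[Type [Prod [Atom str]] -> [Type [Prod [Atom str]] -> [Type [Prod [Atom a]] -> [Type [Prod [Atom str]]]]]]

6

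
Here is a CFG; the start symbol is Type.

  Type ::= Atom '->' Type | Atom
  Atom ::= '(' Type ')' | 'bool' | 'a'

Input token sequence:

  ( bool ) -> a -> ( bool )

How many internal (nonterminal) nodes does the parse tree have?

[Type [Atom ( [Type [Atom bool]] )] -> [Type [Atom a] -> [Type [Atom ( [Type [Atom bool]] )]]]]

10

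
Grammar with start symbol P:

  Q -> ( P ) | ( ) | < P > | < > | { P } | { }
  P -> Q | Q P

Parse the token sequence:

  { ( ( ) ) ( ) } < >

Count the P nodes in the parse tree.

[P [Q { [P [Q ( [P [Q ( )]] )] [P [Q ( )]]] }] [P [Q < >]]]

5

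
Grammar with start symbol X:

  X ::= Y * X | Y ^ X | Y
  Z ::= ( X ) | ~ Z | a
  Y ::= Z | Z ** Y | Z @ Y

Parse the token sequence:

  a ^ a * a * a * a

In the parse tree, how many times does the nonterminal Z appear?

[X [Y [Z a]] ^ [X [Y [Z a]] * [X [Y [Z a]] * [X [Y [Z a]] * [X [Y [Z a]]]]]]]

5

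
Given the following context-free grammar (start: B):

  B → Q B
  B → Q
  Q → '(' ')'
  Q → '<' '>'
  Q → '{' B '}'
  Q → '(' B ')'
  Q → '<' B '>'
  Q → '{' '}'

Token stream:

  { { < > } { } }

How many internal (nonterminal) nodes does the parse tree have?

8

[B [Q { [B [Q { [B [Q < >]] }] [B [Q { }]]] }]]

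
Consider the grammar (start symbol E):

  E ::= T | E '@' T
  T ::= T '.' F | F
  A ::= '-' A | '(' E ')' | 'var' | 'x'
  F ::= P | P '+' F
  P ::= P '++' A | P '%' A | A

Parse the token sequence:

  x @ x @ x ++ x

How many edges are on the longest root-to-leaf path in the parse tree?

[E [E [E [T [F [P [A x]]]]] @ [T [F [P [A x]]]]] @ [T [F [P [P [A x]] ++ [A x]]]]]

7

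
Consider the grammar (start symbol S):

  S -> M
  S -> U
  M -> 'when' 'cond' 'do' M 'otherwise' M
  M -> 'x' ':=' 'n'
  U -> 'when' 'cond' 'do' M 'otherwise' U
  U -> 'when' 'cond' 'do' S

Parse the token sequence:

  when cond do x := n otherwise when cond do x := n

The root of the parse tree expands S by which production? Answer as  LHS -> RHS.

S -> U

[S [U when cond do [M x := n] otherwise [U when cond do [S [M x := n]]]]]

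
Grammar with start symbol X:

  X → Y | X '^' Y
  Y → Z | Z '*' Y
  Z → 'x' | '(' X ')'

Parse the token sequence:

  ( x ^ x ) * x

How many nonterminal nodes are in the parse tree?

[X [Y [Z ( [X [X [Y [Z x]]] ^ [Y [Z x]]] )] * [Y [Z x]]]]

11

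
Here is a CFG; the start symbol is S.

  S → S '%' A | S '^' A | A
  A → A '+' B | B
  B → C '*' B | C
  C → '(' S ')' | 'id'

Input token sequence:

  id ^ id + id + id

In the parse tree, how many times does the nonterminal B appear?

4

[S [S [A [B [C id]]]] ^ [A [A [A [B [C id]]] + [B [C id]]] + [B [C id]]]]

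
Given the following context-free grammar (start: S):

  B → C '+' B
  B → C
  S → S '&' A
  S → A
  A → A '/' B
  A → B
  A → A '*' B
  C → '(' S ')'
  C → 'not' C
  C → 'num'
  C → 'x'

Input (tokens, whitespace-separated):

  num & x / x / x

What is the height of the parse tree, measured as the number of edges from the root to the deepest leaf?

6

[S [S [A [B [C num]]]] & [A [A [A [B [C x]]] / [B [C x]]] / [B [C x]]]]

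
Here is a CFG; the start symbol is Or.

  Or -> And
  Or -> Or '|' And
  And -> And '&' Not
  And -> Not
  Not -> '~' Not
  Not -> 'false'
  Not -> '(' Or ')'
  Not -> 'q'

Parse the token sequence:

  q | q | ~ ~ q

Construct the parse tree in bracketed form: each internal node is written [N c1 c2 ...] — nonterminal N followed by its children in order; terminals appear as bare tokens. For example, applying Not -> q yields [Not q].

[Or [Or [Or [And [Not q]]] | [And [Not q]]] | [And [Not ~ [Not ~ [Not q]]]]]

Or
Or | And
Or | And | And
And | And | And
Not | And | And
q | And | And
q | Not | And
q | q | And
q | q | Not
q | q | ~ Not
q | q | ~ ~ Not
q | q | ~ ~ q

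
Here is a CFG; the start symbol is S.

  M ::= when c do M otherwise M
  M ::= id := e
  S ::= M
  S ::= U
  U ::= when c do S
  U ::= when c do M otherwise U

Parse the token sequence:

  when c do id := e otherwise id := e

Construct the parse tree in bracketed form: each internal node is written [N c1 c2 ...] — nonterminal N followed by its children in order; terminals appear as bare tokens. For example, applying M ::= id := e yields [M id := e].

[S [M when c do [M id := e] otherwise [M id := e]]]

S
M
when c do M otherwise M
when c do id := e otherwise M
when c do id := e otherwise id := e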